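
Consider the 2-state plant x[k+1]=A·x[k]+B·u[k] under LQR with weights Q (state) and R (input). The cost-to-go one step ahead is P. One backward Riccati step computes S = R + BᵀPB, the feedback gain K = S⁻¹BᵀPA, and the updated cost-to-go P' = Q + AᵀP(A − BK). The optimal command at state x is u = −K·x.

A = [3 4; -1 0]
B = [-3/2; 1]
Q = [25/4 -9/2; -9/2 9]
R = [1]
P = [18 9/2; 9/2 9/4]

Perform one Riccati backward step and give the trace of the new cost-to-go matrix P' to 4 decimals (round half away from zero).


BᵀP = [-22.5000 -4.5000]
S = R + BᵀPB = [1] + [29.2500] = [30.2500]
BᵀPA = [-63.0000 -90.0000]
K = S⁻¹·BᵀPA = [-2.0826 -2.9752]
A−BK = [-0.1240 -0.4628; 1.0826 2.9752]
AᵀP(A−BK) = [6.0434 10.5620; 10.5620 20.2314]
P' = Q + AᵀP(A−BK) = [12.2934 6.0620; 6.0620 29.2314]
tr(P') = 41.5248

41.5248


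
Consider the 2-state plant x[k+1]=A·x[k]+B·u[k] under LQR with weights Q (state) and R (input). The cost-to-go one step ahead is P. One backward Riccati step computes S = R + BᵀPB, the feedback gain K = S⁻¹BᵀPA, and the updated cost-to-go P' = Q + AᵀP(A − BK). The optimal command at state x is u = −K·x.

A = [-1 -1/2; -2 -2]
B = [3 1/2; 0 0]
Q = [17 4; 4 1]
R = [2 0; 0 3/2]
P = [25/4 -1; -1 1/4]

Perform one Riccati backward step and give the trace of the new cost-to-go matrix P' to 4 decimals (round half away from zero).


18.8225

BᵀP = [18.7500 -3.0000; 3.1250 -0.5000]
S = R + BᵀPB = [2 0; 0 3/2] + [56.2500 9.3750; 9.3750 1.5625] = [58.2500 9.3750; 9.3750 3.0625]
BᵀPA = [-12.7500 -3.3750; -2.1250 -0.5625]
K = S⁻¹·BᵀPA = [-0.2113 -0.0559; -0.0470 -0.0124]
A−BK = [-0.3425 -0.3260; -2.0000 -2.0000]
AᵀP(A−BK) = [0.4558 0.3854; 0.3854 0.3667]
P' = Q + AᵀP(A−BK) = [17.4558 4.3854; 4.3854 1.3667]
tr(P') = 18.8225


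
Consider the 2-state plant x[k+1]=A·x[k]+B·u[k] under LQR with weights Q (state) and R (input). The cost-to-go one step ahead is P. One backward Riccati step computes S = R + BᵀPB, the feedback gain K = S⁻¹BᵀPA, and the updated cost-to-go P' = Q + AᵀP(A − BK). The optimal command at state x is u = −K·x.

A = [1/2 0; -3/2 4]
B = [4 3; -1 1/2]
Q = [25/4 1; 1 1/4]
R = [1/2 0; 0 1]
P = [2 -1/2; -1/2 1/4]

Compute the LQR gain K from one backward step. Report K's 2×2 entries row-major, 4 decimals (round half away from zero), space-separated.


BᵀP = [8.5000 -2.2500; 5.7500 -1.3750]
S = R + BᵀPB = [1/2 0; 0 1] + [36.2500 24.3750; 24.3750 16.5625] = [36.7500 24.3750; 24.3750 17.5625]
BᵀPA = [7.6250 -9.0000; 4.9375 -5.5000]
K = S⁻¹·BᵀPA = [0.2645 -0.4680; -0.0859 0.3364]
A−BK = [-0.3001 0.8629; -1.1926 3.3638]
AᵀP(A−BK) = [0.2201 -0.5923; -0.5923 1.6380]
P' = Q + AᵀP(A−BK) = [6.4701 0.4077; 0.4077 1.8880]
tr(P') = 8.3582

0.2645 -0.4680 -0.0859 0.3364


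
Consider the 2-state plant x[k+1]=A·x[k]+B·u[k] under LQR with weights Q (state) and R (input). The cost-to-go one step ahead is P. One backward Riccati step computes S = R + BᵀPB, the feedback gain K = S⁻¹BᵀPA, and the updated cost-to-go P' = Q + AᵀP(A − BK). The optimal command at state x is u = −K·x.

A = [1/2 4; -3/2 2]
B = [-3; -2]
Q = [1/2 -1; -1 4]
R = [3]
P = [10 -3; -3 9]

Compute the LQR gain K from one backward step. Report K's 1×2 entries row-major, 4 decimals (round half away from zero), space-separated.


0.0161 -1.2258

BᵀP = [-24.0000 -9.0000]
S = R + BᵀPB = [3] + [90.0000] = [93.0000]
BᵀPA = [1.5000 -114.0000]
K = S⁻¹·BᵀPA = [0.0161 -1.2258]
A−BK = [0.5484 0.3226; -1.4677 -0.4516]
AᵀP(A−BK) = [27.2258 9.8387; 9.8387 8.2581]
P' = Q + AᵀP(A−BK) = [27.7258 8.8387; 8.8387 12.2581]
tr(P') = 39.9839


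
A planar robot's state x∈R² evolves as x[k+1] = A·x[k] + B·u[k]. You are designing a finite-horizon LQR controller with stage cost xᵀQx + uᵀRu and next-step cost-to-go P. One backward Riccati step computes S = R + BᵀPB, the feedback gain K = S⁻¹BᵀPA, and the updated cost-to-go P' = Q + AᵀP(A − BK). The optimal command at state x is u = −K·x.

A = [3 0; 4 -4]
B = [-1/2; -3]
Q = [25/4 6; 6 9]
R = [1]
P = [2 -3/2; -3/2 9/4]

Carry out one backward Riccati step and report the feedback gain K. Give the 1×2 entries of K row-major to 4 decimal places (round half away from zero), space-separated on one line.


-0.7826 1.3913

BᵀP = [3.5000 -6.0000]
S = R + BᵀPB = [1] + [16.2500] = [17.2500]
BᵀPA = [-13.5000 24.0000]
K = S⁻¹·BᵀPA = [-0.7826 1.3913]
A−BK = [2.6087 0.6957; 1.6522 0.1739]
AᵀP(A−BK) = [7.4348 0.7826; 0.7826 2.6087]
P' = Q + AᵀP(A−BK) = [13.6848 6.7826; 6.7826 11.6087]
tr(P') = 25.2935


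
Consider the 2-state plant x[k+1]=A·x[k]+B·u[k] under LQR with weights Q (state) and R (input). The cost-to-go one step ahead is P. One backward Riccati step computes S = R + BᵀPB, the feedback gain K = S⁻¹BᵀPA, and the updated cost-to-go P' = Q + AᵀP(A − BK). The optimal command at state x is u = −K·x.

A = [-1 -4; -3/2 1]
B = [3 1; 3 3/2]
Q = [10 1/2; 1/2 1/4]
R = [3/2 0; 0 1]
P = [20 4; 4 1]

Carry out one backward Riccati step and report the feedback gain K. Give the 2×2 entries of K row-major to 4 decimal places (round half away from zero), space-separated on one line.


-0.2927 -0.9756 -0.1870 -0.1789

BᵀP = [72.0000 15.0000; 26.0000 5.5000]
S = R + BᵀPB = [3/2 0; 0 1] + [261.0000 94.5000; 94.5000 34.2500] = [262.5000 94.5000; 94.5000 35.2500]
BᵀPA = [-94.5000 -273.0000; -34.2500 -98.5000]
K = S⁻¹·BᵀPA = [-0.2927 -0.9756; -0.1870 -0.1789]
A−BK = [0.0650 -0.8943; -0.3415 4.1951]
AᵀP(A−BK) = [0.1870 0.1789; 0.1789 5.0407]
P' = Q + AᵀP(A−BK) = [10.1870 0.6789; 0.6789 5.2907]
tr(P') = 15.4776


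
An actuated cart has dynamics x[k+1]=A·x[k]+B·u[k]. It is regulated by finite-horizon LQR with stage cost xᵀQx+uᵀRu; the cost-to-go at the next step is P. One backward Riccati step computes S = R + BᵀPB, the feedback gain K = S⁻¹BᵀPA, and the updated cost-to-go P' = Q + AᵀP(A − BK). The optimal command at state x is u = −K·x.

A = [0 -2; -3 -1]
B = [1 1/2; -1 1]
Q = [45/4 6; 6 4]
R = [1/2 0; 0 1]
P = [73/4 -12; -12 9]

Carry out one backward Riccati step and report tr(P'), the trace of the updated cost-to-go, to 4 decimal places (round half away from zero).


BᵀP = [30.2500 -21.0000; -2.8750 3.0000]
S = R + BᵀPB = [1/2 0; 0 1] + [51.2500 -5.8750; -5.8750 1.5625] = [51.7500 -5.8750; -5.8750 2.5625]
BᵀPA = [63.0000 -39.5000; -9.0000 2.7500]
K = S⁻¹·BᵀPA = [1.1067 -0.8672; -0.9748 -0.9149]
A−BK = [-0.6193 -0.6754; -0.9184 -0.9522]
AᵀP(A−BK) = [2.5030 1.3963; 1.3963 2.2635]
P' = Q + AᵀP(A−BK) = [13.7530 7.3963; 7.3963 6.2635]
tr(P') = 20.0165

20.0165


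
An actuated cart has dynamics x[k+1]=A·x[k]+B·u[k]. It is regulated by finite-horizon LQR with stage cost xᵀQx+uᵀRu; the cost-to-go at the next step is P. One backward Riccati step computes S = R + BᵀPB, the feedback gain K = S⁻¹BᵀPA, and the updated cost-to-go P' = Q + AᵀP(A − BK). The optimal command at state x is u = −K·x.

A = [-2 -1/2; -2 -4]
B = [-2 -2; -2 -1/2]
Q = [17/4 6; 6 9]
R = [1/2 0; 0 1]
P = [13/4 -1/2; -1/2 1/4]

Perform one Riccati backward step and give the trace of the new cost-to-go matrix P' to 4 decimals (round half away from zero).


15.7226

BᵀP = [-5.5000 0.5000; -6.2500 0.8750]
S = R + BᵀPB = [1/2 0; 0 1] + [10.0000 10.7500; 10.7500 12.0625] = [10.5000 10.7500; 10.7500 13.0625]
BᵀPA = [10.0000 0.7500; 10.7500 -0.3750]
K = S⁻¹·BᵀPA = [0.6975 0.6404; 0.2489 -0.5557]
A−BK = [-0.1071 -0.3307; -0.4805 -2.9971]
AᵀP(A−BK) = [0.3488 0.3202; 0.3202 2.1238]
P' = Q + AᵀP(A−BK) = [4.5988 6.3202; 6.3202 11.1238]
tr(P') = 15.7226


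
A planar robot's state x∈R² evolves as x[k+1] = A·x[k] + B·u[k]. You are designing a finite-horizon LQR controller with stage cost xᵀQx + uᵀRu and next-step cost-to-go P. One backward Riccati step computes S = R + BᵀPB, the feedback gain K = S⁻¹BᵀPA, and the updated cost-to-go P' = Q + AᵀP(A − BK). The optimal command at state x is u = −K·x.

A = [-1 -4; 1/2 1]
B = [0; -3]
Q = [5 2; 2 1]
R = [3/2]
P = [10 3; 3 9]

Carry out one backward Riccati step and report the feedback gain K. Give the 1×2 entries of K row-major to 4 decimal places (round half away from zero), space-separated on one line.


BᵀP = [-9.0000 -27.0000]
S = R + BᵀPB = [3/2] + [81.0000] = [82.5000]
BᵀPA = [-4.5000 9.0000]
K = S⁻¹·BᵀPA = [-0.0545 0.1091]
A−BK = [-1.0000 -4.0000; 0.3364 1.3273]
AᵀP(A−BK) = [9.0045 35.9909; 35.9909 144.0182]
P' = Q + AᵀP(A−BK) = [14.0045 37.9909; 37.9909 145.0182]
tr(P') = 159.0227

-0.0545 0.1091


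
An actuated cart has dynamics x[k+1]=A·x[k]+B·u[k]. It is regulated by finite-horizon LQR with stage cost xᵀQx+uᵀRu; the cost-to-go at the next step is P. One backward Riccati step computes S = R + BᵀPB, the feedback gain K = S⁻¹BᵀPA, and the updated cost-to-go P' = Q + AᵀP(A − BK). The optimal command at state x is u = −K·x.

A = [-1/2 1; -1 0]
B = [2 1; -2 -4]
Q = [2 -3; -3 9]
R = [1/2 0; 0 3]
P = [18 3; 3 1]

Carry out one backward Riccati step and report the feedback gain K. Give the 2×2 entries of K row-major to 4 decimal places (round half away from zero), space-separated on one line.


-0.4502 0.6290 0.3309 -0.2158

BᵀP = [30.0000 4.0000; 6.0000 -1.0000]
S = R + BᵀPB = [1/2 0; 0 3] + [52.0000 14.0000; 14.0000 10.0000] = [52.5000 14.0000; 14.0000 13.0000]
BᵀPA = [-19.0000 30.0000; -2.0000 6.0000]
K = S⁻¹·BᵀPA = [-0.4502 0.6290; 0.3309 -0.2158]
A−BK = [0.0694 -0.0421; -0.5766 0.3947]
AᵀP(A−BK) = [0.6089 -0.4810; -0.4810 0.4255]
P' = Q + AᵀP(A−BK) = [2.6089 -3.4810; -3.4810 9.4255]
tr(P') = 12.0344


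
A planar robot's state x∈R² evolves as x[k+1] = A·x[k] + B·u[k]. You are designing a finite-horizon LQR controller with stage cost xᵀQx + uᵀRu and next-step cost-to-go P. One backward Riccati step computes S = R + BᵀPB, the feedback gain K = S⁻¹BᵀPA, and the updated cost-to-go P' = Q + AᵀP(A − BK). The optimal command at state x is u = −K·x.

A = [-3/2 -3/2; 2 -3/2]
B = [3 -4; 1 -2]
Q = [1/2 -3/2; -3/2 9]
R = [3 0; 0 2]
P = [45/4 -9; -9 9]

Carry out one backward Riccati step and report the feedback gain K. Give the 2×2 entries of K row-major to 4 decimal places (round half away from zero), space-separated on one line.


BᵀP = [24.7500 -18.0000; -27.0000 18.0000]
S = R + BᵀPB = [3 0; 0 2] + [56.2500 -63.0000; -63.0000 72.0000] = [59.2500 -63.0000; -63.0000 74.0000]
BᵀPA = [-73.1250 -10.1250; 76.5000 13.5000]
K = S⁻¹·BᵀPA = [-1.4242 0.2437; -0.1787 0.3899]
A−BK = [2.0578 -0.6715; 3.0668 -0.9639]
AᵀP(A−BK) = [24.8394 -6.9449; -6.9449 2.2662]
P' = Q + AᵀP(A−BK) = [25.3394 -8.4449; -8.4449 11.2662]
tr(P') = 36.6056

-1.4242 0.2437 -0.1787 0.3899


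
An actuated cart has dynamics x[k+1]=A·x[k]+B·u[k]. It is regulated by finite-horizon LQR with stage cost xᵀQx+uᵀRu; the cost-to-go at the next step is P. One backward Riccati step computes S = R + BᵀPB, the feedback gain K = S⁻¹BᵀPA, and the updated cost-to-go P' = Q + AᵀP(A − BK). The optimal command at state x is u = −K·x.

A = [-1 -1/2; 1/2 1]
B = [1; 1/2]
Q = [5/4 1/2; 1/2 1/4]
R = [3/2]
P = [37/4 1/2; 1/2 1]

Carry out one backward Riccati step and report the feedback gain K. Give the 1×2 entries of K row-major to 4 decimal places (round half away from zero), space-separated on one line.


BᵀP = [9.5000 1.0000]
S = R + BᵀPB = [3/2] + [10.0000] = [11.5000]
BᵀPA = [-9.0000 -3.7500]
K = S⁻¹·BᵀPA = [-0.7826 -0.3261]
A−BK = [-0.2174 -0.1739; 0.8913 1.1630]
AᵀP(A−BK) = [1.9565 1.5652; 1.5652 1.5897]
P' = Q + AᵀP(A−BK) = [3.2065 2.0652; 2.0652 1.8397]
tr(P') = 5.0462

-0.7826 -0.3261


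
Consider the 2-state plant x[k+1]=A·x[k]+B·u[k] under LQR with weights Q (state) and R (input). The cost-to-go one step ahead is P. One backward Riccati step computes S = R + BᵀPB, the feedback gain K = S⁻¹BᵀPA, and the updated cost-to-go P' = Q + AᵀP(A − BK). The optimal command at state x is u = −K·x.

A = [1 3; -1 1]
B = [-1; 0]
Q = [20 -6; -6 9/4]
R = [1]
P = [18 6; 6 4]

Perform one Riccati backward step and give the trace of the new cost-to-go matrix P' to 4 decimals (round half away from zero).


37.1974

BᵀP = [-18.0000 -6.0000]
S = R + BᵀPB = [1] + [18.0000] = [19.0000]
BᵀPA = [-12.0000 -60.0000]
K = S⁻¹·BᵀPA = [-0.6316 -3.1579]
A−BK = [0.3684 -0.1579; -1.0000 1.0000]
AᵀP(A−BK) = [2.4211 0.1053; 0.1053 12.5263]
P' = Q + AᵀP(A−BK) = [22.4211 -5.8947; -5.8947 14.7763]
tr(P') = 37.1974


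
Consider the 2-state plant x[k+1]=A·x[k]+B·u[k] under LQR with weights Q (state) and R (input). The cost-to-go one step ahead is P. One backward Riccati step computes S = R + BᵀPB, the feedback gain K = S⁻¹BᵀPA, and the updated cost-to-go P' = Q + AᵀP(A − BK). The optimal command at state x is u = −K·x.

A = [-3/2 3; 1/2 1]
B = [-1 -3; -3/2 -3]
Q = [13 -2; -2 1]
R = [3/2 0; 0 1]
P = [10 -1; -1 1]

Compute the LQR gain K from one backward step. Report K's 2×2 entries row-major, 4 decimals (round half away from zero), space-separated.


-0.4492 0.3607 0.6418 -1.1066

BᵀP = [-8.5000 -0.5000; -27.0000 0.0000]
S = R + BᵀPB = [3/2 0; 0 1] + [9.2500 27.0000; 27.0000 81.0000] = [10.7500 27.0000; 27.0000 82.0000]
BᵀPA = [12.5000 -26.0000; 40.5000 -81.0000]
K = S⁻¹·BᵀPA = [-0.4492 0.3607; 0.6418 -1.1066]
A−BK = [-0.0238 0.0410; 1.7516 -1.7787]
AᵀP(A−BK) = [3.8717 -4.1926; -4.1926 4.7459]
P' = Q + AᵀP(A−BK) = [16.8717 -6.1926; -6.1926 5.7459]
tr(P') = 22.6176


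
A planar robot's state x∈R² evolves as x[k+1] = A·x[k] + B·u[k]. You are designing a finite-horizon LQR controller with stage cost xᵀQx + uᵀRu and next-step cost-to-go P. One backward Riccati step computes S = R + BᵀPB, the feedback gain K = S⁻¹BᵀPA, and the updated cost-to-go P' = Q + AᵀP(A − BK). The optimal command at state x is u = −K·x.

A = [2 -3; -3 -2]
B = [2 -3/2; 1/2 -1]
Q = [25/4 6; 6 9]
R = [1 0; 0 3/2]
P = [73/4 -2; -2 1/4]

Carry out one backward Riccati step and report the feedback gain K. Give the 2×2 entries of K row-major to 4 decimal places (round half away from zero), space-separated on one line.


0.9096 -1.0484 -0.3828 0.5123

BᵀP = [35.5000 -3.8750; -25.3750 2.7500]
S = R + BᵀPB = [1 0; 0 3/2] + [69.0625 -49.3750; -49.3750 35.3125] = [70.0625 -49.3750; -49.3750 36.8125]
BᵀPA = [82.6250 -98.7500; -59.0000 70.6250]
K = S⁻¹·BᵀPA = [0.9096 -1.0484; -0.3828 0.5123]
A−BK = [-0.3933 -0.1347; -3.8375 -0.9635]
AᵀP(A−BK) = [1.5146 -1.1483; -1.1483 1.5370]
P' = Q + AᵀP(A−BK) = [7.7646 4.8517; 4.8517 10.5370]
tr(P') = 18.3015


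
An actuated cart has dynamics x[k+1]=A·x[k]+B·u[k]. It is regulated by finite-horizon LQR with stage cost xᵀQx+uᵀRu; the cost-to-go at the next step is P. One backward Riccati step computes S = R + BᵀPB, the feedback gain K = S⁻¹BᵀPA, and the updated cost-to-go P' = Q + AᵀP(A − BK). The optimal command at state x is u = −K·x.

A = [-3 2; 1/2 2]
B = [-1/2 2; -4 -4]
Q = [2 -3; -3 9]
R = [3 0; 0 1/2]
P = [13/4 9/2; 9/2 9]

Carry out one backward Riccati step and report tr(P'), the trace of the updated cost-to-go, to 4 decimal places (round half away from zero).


17.6284

BᵀP = [-19.6250 -38.2500; -11.5000 -27.0000]
S = R + BᵀPB = [3 0; 0 1/2] + [162.8125 113.7500; 113.7500 85.0000] = [165.8125 113.7500; 113.7500 85.5000]
BᵀPA = [39.7500 -115.7500; 21.0000 -77.0000]
K = S⁻¹·BᵀPA = [0.8158 -0.9192; -0.8397 0.3223]
A−BK = [-0.9127 0.8958; 0.4043 -0.3875]
AᵀP(A−BK) = [3.2064 -3.2308; -3.2308 3.4219]
P' = Q + AᵀP(A−BK) = [5.2064 -6.2308; -6.2308 12.4219]
tr(P') = 17.6284


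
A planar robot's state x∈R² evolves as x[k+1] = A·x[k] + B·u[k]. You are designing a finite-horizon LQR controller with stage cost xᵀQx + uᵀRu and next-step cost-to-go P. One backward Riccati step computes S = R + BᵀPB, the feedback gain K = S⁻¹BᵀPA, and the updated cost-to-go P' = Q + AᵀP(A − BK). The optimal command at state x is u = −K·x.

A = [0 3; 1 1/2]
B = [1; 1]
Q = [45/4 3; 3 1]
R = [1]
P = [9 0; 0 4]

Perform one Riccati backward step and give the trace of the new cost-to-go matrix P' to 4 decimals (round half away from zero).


37.0357

BᵀP = [9.0000 4.0000]
S = R + BᵀPB = [1] + [13.0000] = [14.0000]
BᵀPA = [4.0000 29.0000]
K = S⁻¹·BᵀPA = [0.2857 2.0714]
A−BK = [-0.2857 0.9286; 0.7143 -1.5714]
AᵀP(A−BK) = [2.8571 -6.2857; -6.2857 21.9286]
P' = Q + AᵀP(A−BK) = [14.1071 -3.2857; -3.2857 22.9286]
tr(P') = 37.0357


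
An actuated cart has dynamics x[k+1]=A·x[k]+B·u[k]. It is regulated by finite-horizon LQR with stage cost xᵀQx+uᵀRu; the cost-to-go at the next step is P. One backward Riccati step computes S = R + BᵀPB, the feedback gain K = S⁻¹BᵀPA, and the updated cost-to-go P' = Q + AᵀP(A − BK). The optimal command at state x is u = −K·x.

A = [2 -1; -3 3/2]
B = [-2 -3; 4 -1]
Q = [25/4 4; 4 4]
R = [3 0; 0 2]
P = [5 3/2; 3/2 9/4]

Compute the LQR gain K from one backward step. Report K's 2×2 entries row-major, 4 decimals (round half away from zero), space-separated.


BᵀP = [-4.0000 6.0000; -16.5000 -6.7500]
S = R + BᵀPB = [3 0; 0 2] + [32.0000 6.0000; 6.0000 56.2500] = [35.0000 6.0000; 6.0000 58.2500]
BᵀPA = [-26.0000 13.0000; -12.7500 6.3750]
K = S⁻¹·BᵀPA = [-0.7180 0.3590; -0.1449 0.0725]
A−BK = [0.1292 -0.0646; -0.2729 0.1364]
AᵀP(A−BK) = [1.7339 -0.8669; -0.8669 0.4335]
P' = Q + AᵀP(A−BK) = [7.9839 3.1331; 3.1331 4.4335]
tr(P') = 12.4173

-0.7180 0.3590 -0.1449 0.0725


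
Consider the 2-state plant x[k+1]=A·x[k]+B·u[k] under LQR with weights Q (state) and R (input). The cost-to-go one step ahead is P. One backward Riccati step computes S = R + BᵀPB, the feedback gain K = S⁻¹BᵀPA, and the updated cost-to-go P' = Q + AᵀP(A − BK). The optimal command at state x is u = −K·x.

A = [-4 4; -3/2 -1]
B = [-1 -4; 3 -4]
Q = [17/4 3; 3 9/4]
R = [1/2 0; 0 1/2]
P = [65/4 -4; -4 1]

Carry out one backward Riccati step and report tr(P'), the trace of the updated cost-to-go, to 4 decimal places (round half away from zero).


BᵀP = [-28.2500 7.0000; -49.0000 12.0000]
S = R + BᵀPB = [1/2 0; 0 1/2] + [49.2500 85.0000; 85.0000 148.0000] = [49.7500 85.0000; 85.0000 148.5000]
BᵀPA = [102.5000 -120.0000; 178.0000 -208.0000]
K = S⁻¹·BᵀPA = [0.5602 -0.8596; 0.8780 -0.9087]
A−BK = [0.0721 -0.4942; 0.3312 -2.0560]
AᵀP(A−BK) = [0.5455 -0.6520; -0.6520 0.8496]
P' = Q + AᵀP(A−BK) = [4.7955 2.3480; 2.3480 3.0996]
tr(P') = 7.8950

7.8950


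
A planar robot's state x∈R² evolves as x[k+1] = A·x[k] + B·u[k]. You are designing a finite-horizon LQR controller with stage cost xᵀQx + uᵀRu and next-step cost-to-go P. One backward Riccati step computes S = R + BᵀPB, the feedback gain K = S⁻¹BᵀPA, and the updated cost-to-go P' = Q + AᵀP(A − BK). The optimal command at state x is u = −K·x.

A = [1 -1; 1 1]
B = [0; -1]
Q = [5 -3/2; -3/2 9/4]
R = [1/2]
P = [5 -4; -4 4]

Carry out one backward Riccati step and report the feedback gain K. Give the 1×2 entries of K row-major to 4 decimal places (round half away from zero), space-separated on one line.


0.0000 -1.7778

BᵀP = [4.0000 -4.0000]
S = R + BᵀPB = [1/2] + [4.0000] = [4.5000]
BᵀPA = [0.0000 -8.0000]
K = S⁻¹·BᵀPA = [0.0000 -1.7778]
A−BK = [1.0000 -1.0000; 1.0000 -0.7778]
AᵀP(A−BK) = [1.0000 -1.0000; -1.0000 2.7778]
P' = Q + AᵀP(A−BK) = [6.0000 -2.5000; -2.5000 5.0278]
tr(P') = 11.0278


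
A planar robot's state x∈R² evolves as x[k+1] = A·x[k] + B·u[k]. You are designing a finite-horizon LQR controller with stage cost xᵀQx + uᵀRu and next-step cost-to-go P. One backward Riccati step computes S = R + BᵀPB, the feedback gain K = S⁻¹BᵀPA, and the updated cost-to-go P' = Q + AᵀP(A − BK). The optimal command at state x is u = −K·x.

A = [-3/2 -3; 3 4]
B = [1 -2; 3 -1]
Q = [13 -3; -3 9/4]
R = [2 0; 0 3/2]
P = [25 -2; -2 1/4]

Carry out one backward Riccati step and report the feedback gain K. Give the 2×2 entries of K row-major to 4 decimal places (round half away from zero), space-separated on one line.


0.1350 0.1153 0.9409 1.7412

BᵀP = [19.0000 -1.2500; -48.0000 3.7500]
S = R + BᵀPB = [2 0; 0 3/2] + [15.2500 -36.7500; -36.7500 92.2500] = [17.2500 -36.7500; -36.7500 93.7500]
BᵀPA = [-32.2500 -62.0000; 83.2500 159.0000]
K = S⁻¹·BᵀPA = [0.1350 0.1153; 0.9409 1.7412]
A−BK = [0.2468 0.3671; 3.5359 5.3952]
AᵀP(A−BK) = [2.5222 4.2637; 4.2637 7.2982]
P' = Q + AᵀP(A−BK) = [15.5222 1.2637; 1.2637 9.5482]
tr(P') = 25.0703


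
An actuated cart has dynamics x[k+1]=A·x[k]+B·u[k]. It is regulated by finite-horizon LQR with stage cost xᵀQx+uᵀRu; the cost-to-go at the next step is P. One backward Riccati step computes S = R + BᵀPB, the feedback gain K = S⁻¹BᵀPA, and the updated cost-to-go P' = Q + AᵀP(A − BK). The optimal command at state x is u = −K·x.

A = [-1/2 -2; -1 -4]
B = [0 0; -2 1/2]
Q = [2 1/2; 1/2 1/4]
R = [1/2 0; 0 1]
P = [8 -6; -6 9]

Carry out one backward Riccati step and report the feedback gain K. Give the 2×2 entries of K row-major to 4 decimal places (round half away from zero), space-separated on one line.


0.3189 1.2757 -0.0399 -0.1595

BᵀP = [12.0000 -18.0000; -3.0000 4.5000]
S = R + BᵀPB = [1/2 0; 0 1] + [36.0000 -9.0000; -9.0000 2.2500] = [36.5000 -9.0000; -9.0000 3.2500]
BᵀPA = [12.0000 48.0000; -3.0000 -12.0000]
K = S⁻¹·BᵀPA = [0.3189 1.2757; -0.0399 -0.1595]
A−BK = [-0.5000 -2.0000; -0.3422 -1.3688]
AᵀP(A−BK) = [1.0532 4.2126; 4.2126 16.8505]
P' = Q + AᵀP(A−BK) = [3.0532 4.7126; 4.7126 17.1005]
tr(P') = 20.1537


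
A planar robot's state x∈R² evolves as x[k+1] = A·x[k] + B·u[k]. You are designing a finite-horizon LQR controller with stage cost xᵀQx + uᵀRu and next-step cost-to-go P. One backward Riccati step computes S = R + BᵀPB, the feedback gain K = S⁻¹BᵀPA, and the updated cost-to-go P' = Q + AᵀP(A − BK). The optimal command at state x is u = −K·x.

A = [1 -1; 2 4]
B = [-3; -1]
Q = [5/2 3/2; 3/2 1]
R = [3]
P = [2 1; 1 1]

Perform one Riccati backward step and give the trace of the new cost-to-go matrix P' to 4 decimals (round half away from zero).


BᵀP = [-7.0000 -4.0000]
S = R + BᵀPB = [3] + [25.0000] = [28.0000]
BᵀPA = [-15.0000 -9.0000]
K = S⁻¹·BᵀPA = [-0.5357 -0.3214]
A−BK = [-0.6071 -1.9643; 1.4643 3.6786]
AᵀP(A−BK) = [1.9643 3.1786; 3.1786 7.1071]
P' = Q + AᵀP(A−BK) = [4.4643 4.6786; 4.6786 8.1071]
tr(P') = 12.5714

12.5714


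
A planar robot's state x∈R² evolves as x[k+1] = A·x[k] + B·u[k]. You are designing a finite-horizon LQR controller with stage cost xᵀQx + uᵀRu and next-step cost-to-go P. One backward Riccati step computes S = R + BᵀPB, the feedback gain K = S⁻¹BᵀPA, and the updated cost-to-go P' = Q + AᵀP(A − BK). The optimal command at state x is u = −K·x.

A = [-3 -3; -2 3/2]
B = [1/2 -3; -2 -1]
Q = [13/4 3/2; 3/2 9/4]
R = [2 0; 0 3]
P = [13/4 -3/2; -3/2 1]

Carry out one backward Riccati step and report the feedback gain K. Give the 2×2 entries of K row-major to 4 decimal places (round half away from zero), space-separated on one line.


-0.0493 -0.8998 0.7094 0.8243

BᵀP = [4.6250 -2.7500; -8.2500 3.5000]
S = R + BᵀPB = [2 0; 0 3] + [7.8125 -11.1250; -11.1250 21.2500] = [9.8125 -11.1250; -11.1250 24.2500]
BᵀPA = [-8.3750 -18.0000; 17.7500 30.0000]
K = S⁻¹·BᵀPA = [-0.0493 -0.8998; 0.7094 0.8243]
A−BK = [-0.8473 -0.0772; -1.3892 0.5246]
AᵀP(A−BK) = [2.2463 1.8325; 1.8325 4.0739]
P' = Q + AᵀP(A−BK) = [5.4963 3.3325; 3.3325 6.3239]
tr(P') = 11.8202


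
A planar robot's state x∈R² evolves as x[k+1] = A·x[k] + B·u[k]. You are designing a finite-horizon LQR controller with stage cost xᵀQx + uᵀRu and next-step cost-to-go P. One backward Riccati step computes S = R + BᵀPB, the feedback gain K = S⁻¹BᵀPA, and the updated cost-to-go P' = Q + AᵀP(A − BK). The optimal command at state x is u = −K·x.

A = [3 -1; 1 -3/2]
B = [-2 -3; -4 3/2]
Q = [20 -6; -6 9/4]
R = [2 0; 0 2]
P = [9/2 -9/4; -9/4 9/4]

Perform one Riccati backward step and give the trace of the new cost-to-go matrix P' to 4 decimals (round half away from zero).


BᵀP = [0.0000 -4.5000; -16.8750 10.1250]
S = R + BᵀPB = [2 0; 0 2] + [18.0000 -6.7500; -6.7500 65.8125] = [20.0000 -6.7500; -6.7500 67.8125]
BᵀPA = [-4.5000 6.7500; -40.5000 1.6875]
K = S⁻¹·BᵀPA = [-0.4414 0.3579; -0.6412 0.0605]
A−BK = [0.1937 -0.1026; 0.1962 -0.1591]
AᵀP(A−BK) = [1.2963 -0.4386; -0.4386 0.2944]
P' = Q + AᵀP(A−BK) = [21.2963 -6.4386; -6.4386 2.5444]
tr(P') = 23.8407

23.8407


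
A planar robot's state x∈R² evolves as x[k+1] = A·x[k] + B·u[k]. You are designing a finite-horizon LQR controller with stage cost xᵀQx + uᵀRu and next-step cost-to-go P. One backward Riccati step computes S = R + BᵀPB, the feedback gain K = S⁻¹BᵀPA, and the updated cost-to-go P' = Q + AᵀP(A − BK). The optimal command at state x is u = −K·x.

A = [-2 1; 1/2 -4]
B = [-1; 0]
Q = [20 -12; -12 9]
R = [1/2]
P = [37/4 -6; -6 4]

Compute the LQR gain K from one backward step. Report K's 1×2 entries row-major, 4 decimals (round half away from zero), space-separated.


BᵀP = [-9.2500 6.0000]
S = R + BᵀPB = [1/2] + [9.2500] = [9.7500]
BᵀPA = [21.5000 -33.2500]
K = S⁻¹·BᵀPA = [2.2051 -3.4103]
A−BK = [0.2051 -2.4103; 0.5000 -4.0000]
AᵀP(A−BK) = [2.5897 -4.1795; -4.1795 7.8590]
P' = Q + AᵀP(A−BK) = [22.5897 -16.1795; -16.1795 16.8590]
tr(P') = 39.4487

2.2051 -3.4103


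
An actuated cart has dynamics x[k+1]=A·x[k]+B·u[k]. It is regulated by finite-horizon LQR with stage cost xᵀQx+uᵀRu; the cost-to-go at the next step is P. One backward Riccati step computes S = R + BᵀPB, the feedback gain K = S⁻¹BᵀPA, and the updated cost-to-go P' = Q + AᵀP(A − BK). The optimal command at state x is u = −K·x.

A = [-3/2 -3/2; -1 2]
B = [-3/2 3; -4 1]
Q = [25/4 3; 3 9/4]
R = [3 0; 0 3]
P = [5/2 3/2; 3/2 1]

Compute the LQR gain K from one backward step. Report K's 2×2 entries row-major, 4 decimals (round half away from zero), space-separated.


BᵀP = [-9.7500 -6.2500; 9.0000 5.5000]
S = R + BᵀPB = [3 0; 0 3] + [39.6250 -35.5000; -35.5000 32.5000] = [42.6250 -35.5000; -35.5000 35.5000]
BᵀPA = [20.8750 2.1250; -19.0000 -2.5000]
K = S⁻¹·BᵀPA = [0.2632 -0.0526; -0.2721 -0.1231]
A−BK = [-0.2891 -1.2098; 0.3247 1.9125]
AᵀP(A−BK) = [0.4626 0.1357; 0.1357 0.4292]
P' = Q + AᵀP(A−BK) = [6.7126 3.1357; 3.1357 2.6792]
tr(P') = 9.3918

0.2632 -0.0526 -0.2721 -0.1231


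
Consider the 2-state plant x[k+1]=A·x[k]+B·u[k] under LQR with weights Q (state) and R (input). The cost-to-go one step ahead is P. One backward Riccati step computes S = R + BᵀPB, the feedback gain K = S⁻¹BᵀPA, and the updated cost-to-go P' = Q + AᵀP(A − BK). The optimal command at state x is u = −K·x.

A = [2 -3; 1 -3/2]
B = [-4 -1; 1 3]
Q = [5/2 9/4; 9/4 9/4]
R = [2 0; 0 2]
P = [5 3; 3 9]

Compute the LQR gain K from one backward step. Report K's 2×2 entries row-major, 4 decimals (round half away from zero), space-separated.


BᵀP = [-17.0000 -3.0000; 4.0000 24.0000]
S = R + BᵀPB = [2 0; 0 2] + [65.0000 8.0000; 8.0000 68.0000] = [67.0000 8.0000; 8.0000 70.0000]
BᵀPA = [-37.0000 55.5000; 32.0000 -48.0000]
K = S⁻¹·BᵀPA = [-0.6152 0.9228; 0.5275 -0.7912]
A−BK = [0.0666 -0.0999; 0.0329 -0.0493]
AᵀP(A−BK) = [1.3584 -2.0376; -2.0376 3.0564]
P' = Q + AᵀP(A−BK) = [3.8584 0.2124; 0.2124 5.3064]
tr(P') = 9.1648

-0.6152 0.9228 0.5275 -0.7912


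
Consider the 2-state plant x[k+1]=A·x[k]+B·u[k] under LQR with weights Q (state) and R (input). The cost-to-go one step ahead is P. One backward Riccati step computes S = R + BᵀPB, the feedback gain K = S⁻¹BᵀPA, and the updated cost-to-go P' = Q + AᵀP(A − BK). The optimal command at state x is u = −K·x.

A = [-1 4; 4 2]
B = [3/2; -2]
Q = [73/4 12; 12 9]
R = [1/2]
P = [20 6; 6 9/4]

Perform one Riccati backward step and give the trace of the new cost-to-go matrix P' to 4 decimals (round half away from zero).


105.6014

BᵀP = [18.0000 4.5000]
S = R + BᵀPB = [1/2] + [18.0000] = [18.5000]
BᵀPA = [0.0000 81.0000]
K = S⁻¹·BᵀPA = [0.0000 4.3784]
A−BK = [-1.0000 -2.5676; 4.0000 10.7568]
AᵀP(A−BK) = [8.0000 22.0000; 22.0000 70.3514]
P' = Q + AᵀP(A−BK) = [26.2500 34.0000; 34.0000 79.3514]
tr(P') = 105.6014


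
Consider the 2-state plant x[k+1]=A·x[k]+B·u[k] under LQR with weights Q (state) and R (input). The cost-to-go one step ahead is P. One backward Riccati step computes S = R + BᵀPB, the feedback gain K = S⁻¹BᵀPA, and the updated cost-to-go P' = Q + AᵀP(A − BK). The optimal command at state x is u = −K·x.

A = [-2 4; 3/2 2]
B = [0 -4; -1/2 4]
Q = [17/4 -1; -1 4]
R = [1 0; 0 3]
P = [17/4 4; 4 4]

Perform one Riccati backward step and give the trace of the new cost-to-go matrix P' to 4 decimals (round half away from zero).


82.8929

BᵀP = [-2.0000 -2.0000; -1.0000 0.0000]
S = R + BᵀPB = [1 0; 0 3] + [1.0000 0.0000; 0.0000 4.0000] = [2.0000 0.0000; 0.0000 7.0000]
BᵀPA = [1.0000 -12.0000; 2.0000 -4.0000]
K = S⁻¹·BᵀPA = [0.5000 -6.0000; 0.2857 -0.5714]
A−BK = [-0.8571 1.7143; 0.6071 1.2857]
AᵀP(A−BK) = [0.9286 -6.8571; -6.8571 73.7143]
P' = Q + AᵀP(A−BK) = [5.1786 -7.8571; -7.8571 77.7143]
tr(P') = 82.8929


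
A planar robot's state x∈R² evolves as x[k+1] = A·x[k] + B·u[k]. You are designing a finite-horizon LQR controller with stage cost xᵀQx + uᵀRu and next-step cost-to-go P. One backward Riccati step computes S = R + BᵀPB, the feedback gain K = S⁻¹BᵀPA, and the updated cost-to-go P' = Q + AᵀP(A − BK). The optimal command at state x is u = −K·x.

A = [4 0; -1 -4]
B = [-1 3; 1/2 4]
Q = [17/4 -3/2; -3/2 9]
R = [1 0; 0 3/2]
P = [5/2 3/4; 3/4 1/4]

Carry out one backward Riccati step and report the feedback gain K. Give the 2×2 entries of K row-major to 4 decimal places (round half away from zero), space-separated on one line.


-0.3625 -0.0074 0.7725 -0.2840

BᵀP = [-2.1250 -0.6250; 10.5000 3.2500]
S = R + BᵀPB = [1 0; 0 3/2] + [1.8125 -8.8750; -8.8750 44.5000] = [2.8125 -8.8750; -8.8750 46.0000]
BᵀPA = [-7.8750 2.5000; 38.7500 -13.0000]
K = S⁻¹·BᵀPA = [-0.3625 -0.0074; 0.7725 -0.2840]
A−BK = [1.3202 0.8447; -3.9086 -2.8601]
AᵀP(A−BK) = [1.4628 -0.0519; -0.0519 0.3260]
P' = Q + AᵀP(A−BK) = [5.7128 -1.5519; -1.5519 9.3260]
tr(P') = 15.0388


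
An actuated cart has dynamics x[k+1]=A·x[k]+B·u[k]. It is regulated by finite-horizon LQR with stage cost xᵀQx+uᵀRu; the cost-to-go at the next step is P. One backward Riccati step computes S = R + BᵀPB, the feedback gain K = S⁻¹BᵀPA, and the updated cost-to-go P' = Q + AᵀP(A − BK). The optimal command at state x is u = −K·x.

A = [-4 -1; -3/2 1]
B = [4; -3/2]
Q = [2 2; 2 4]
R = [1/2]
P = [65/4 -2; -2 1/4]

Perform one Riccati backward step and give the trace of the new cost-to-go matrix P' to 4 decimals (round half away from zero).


6.4838

BᵀP = [68.0000 -8.3750]
S = R + BᵀPB = [1/2] + [284.5625] = [285.0625]
BᵀPA = [-259.4375 -76.3750]
K = S⁻¹·BᵀPA = [-0.9101 -0.2679]
A−BK = [-0.3596 0.0717; -2.8652 0.5981]
AᵀP(A−BK) = [0.4465 0.1155; 0.1155 0.0373]
P' = Q + AᵀP(A−BK) = [2.4465 2.1155; 2.1155 4.0373]
tr(P') = 6.4838


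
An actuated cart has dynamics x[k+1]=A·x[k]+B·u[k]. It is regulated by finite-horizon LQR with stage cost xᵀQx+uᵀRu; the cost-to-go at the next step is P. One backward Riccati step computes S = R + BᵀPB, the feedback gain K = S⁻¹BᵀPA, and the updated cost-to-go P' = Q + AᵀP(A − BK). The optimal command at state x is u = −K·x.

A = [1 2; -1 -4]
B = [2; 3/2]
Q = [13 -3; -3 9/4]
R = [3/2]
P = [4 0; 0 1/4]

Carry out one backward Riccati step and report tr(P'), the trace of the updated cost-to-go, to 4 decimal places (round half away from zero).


BᵀP = [8.0000 0.3750]
S = R + BᵀPB = [3/2] + [16.5625] = [18.0625]
BᵀPA = [7.6250 14.5000]
K = S⁻¹·BᵀPA = [0.4221 0.8028]
A−BK = [0.1557 0.3945; -1.6332 -5.2042]
AᵀP(A−BK) = [1.0311 2.8789; 2.8789 8.3599]
P' = Q + AᵀP(A−BK) = [14.0311 -0.1211; -0.1211 10.6099]
tr(P') = 24.6410

24.6410


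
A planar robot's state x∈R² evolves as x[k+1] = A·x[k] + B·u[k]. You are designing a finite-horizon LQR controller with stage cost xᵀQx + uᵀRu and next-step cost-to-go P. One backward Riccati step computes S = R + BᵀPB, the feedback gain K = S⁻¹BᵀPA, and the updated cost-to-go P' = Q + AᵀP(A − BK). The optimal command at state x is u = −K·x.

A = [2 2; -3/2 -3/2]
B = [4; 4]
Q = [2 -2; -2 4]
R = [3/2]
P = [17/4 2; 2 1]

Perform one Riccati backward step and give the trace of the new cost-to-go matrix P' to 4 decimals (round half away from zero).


BᵀP = [25.0000 12.0000]
S = R + BᵀPB = [3/2] + [148.0000] = [149.5000]
BᵀPA = [32.0000 32.0000]
K = S⁻¹·BᵀPA = [0.2140 0.2140]
A−BK = [1.1438 1.1438; -2.3562 -2.3562]
AᵀP(A−BK) = [0.4005 0.4005; 0.4005 0.4005]
P' = Q + AᵀP(A−BK) = [2.4005 -1.5995; -1.5995 4.4005]
tr(P') = 6.8010

6.8010


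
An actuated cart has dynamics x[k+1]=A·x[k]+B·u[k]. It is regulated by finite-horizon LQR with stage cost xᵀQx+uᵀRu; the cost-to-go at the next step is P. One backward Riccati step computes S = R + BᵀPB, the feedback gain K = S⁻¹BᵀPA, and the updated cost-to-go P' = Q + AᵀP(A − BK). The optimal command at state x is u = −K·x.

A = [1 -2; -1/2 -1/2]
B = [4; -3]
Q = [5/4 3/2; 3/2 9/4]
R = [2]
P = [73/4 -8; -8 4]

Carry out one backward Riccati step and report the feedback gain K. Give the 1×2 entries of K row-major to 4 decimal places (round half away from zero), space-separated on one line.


0.2280 -0.3295

BᵀP = [97.0000 -44.0000]
S = R + BᵀPB = [2] + [520.0000] = [522.0000]
BᵀPA = [119.0000 -172.0000]
K = S⁻¹·BᵀPA = [0.2280 -0.3295]
A−BK = [0.0881 -0.6820; 0.1839 -1.4885]
AᵀP(A−BK) = [0.1216 -0.2893; -0.2893 1.3257]
P' = Q + AᵀP(A−BK) = [1.3716 1.2107; 1.2107 3.5757]
tr(P') = 4.9473


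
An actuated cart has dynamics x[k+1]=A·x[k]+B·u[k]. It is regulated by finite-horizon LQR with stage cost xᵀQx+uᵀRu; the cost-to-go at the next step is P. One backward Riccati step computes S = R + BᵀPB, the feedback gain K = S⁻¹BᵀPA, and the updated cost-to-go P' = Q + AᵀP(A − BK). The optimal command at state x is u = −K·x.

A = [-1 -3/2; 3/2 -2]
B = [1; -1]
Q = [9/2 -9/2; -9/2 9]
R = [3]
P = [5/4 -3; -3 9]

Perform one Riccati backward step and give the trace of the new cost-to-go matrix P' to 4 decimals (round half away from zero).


22.9578

BᵀP = [4.2500 -12.0000]
S = R + BᵀPB = [3] + [16.2500] = [19.2500]
BᵀPA = [-22.2500 17.6250]
K = S⁻¹·BᵀPA = [-1.1558 0.9156]
A−BK = [0.1558 -2.4156; 0.3442 -1.0844]
AᵀP(A−BK) = [4.7825 -4.0032; -4.0032 4.6753]
P' = Q + AᵀP(A−BK) = [9.2825 -8.5032; -8.5032 13.6753]
tr(P') = 22.9578


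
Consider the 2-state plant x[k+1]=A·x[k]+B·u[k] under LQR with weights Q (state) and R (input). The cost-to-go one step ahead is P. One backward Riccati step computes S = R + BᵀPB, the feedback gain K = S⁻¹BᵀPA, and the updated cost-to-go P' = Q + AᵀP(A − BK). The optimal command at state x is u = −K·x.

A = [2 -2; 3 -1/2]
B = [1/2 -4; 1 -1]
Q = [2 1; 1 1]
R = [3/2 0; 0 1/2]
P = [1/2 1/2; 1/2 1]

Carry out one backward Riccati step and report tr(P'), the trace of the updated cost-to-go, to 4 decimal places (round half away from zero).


5.2011

BᵀP = [0.7500 1.2500; -2.5000 -3.0000]
S = R + BᵀPB = [3/2 0; 0 1/2] + [1.6250 -4.2500; -4.2500 13.0000] = [3.1250 -4.2500; -4.2500 13.5000]
BᵀPA = [5.2500 -2.1250; -14.0000 6.5000]
K = S⁻¹·BᵀPA = [0.4715 -0.0440; -0.8886 0.4676]
A−BK = [-1.7902 -0.1075; 1.6399 0.0117]
AᵀP(A−BK) = [2.0842 -0.2222; -0.2222 0.1169]
P' = Q + AᵀP(A−BK) = [4.0842 0.7778; 0.7778 1.1169]
tr(P') = 5.2011


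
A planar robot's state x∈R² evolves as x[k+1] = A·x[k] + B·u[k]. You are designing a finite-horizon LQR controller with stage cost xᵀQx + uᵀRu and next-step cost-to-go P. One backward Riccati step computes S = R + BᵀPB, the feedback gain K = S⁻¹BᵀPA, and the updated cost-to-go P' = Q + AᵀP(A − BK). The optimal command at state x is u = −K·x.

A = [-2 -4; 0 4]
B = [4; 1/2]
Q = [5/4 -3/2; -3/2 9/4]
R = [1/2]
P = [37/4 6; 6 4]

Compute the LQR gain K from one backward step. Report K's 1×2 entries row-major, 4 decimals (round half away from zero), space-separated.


BᵀP = [40.0000 26.0000]
S = R + BᵀPB = [1/2] + [173.0000] = [173.5000]
BᵀPA = [-80.0000 -56.0000]
K = S⁻¹·BᵀPA = [-0.4611 -0.3228]
A−BK = [-0.1556 -2.7089; 0.2305 4.1614]
AᵀP(A−BK) = [0.1124 0.1787; 0.1787 1.9251]
P' = Q + AᵀP(A−BK) = [1.3624 -1.3213; -1.3213 4.1751]
tr(P') = 5.5375

-0.4611 -0.3228


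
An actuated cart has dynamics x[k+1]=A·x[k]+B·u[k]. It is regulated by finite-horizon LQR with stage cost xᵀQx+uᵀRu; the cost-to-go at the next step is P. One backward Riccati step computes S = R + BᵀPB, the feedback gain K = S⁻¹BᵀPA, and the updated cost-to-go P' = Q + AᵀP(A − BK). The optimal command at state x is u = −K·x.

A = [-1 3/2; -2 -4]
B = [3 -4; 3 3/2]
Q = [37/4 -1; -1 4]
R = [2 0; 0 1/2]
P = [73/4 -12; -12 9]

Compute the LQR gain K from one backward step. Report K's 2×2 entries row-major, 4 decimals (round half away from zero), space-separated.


-0.4929 -0.7083 -0.1656 -0.9747

BᵀP = [18.7500 -9.0000; -91.0000 61.5000]
S = R + BᵀPB = [2 0; 0 1/2] + [29.2500 -88.5000; -88.5000 456.2500] = [31.2500 -88.5000; -88.5000 456.7500]
BᵀPA = [-0.7500 64.1250; -32.0000 -382.5000]
K = S⁻¹·BᵀPA = [-0.4929 -0.7083; -0.1656 -0.9747]
A−BK = [-0.1837 -0.2739; -0.2731 -0.4132]
AᵀP(A−BK) = [0.5826 0.9042; 0.9042 1.6678]
P' = Q + AᵀP(A−BK) = [9.8326 -0.0958; -0.0958 5.6678]
tr(P') = 15.5004


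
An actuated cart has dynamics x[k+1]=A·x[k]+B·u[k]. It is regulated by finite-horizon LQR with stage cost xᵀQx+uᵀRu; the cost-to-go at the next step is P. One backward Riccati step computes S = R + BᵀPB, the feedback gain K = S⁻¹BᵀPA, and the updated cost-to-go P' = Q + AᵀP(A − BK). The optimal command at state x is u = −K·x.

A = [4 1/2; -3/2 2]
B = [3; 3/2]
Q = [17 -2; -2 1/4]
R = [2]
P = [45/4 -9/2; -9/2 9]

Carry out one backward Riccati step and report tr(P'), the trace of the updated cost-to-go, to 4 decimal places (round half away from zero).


158.5866

BᵀP = [27.0000 0.0000]
S = R + BᵀPB = [2] + [81.0000] = [83.0000]
BᵀPA = [108.0000 13.5000]
K = S⁻¹·BᵀPA = [1.3012 0.1627]
A−BK = [0.0964 0.0120; -3.4518 1.7560]
AᵀP(A−BK) = [113.7199 -54.6913; -54.6913 27.6167]
P' = Q + AᵀP(A−BK) = [130.7199 -56.6913; -56.6913 27.8667]
tr(P') = 158.5866


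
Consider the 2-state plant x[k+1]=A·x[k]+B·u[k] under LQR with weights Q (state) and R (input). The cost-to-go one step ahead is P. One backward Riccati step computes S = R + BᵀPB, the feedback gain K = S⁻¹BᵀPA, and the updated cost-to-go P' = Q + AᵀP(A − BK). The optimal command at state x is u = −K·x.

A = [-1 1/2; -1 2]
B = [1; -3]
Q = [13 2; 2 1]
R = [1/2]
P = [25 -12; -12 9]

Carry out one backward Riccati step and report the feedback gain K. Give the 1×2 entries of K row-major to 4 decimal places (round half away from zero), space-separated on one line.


BᵀP = [61.0000 -39.0000]
S = R + BᵀPB = [1/2] + [178.0000] = [178.5000]
BᵀPA = [-22.0000 -47.5000]
K = S⁻¹·BᵀPA = [-0.1232 -0.2661]
A−BK = [-0.8768 0.7661; -1.3697 1.2017]
AᵀP(A−BK) = [7.2885 -6.3543; -6.3543 5.6099]
P' = Q + AᵀP(A−BK) = [20.2885 -4.3543; -4.3543 6.6099]
tr(P') = 26.8985

-0.1232 -0.2661


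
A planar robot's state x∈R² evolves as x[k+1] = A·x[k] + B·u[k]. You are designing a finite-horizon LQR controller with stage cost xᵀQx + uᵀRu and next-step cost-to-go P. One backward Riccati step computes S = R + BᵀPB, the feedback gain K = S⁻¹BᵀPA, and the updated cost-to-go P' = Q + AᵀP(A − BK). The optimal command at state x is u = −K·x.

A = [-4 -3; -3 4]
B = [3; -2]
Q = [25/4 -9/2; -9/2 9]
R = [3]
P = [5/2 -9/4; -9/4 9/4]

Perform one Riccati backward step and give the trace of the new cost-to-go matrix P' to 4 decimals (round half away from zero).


BᵀP = [12.0000 -11.2500]
S = R + BᵀPB = [3] + [58.5000] = [61.5000]
BᵀPA = [-14.2500 -81.0000]
K = S⁻¹·BᵀPA = [-0.2317 -1.3171]
A−BK = [-3.3049 0.9512; -3.4634 1.3659]
AᵀP(A−BK) = [2.9482 -0.0183; -0.0183 5.8171]
P' = Q + AᵀP(A−BK) = [9.1982 -4.5183; -4.5183 14.8171]
tr(P') = 24.0152

24.0152
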